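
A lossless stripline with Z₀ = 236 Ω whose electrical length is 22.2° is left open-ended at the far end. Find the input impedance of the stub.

Z_in ≈ −j578 Ω

tan(βl) = 0.408
For an open-ended stub, Z_in = −jZ_0·cot(βl) = −jZ_0/tan(βl)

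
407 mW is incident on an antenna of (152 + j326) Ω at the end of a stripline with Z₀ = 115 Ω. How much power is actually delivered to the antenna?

P_delivered ≈ 160 mW

|Γ| = |(37 + j326)/(267 + j326)| = 0.779
|Γ|² = 0.606
P_refl = |Γ|²·P_inc = 247 mW, P_del = (1 − |Γ|²)·P_inc = 160 mW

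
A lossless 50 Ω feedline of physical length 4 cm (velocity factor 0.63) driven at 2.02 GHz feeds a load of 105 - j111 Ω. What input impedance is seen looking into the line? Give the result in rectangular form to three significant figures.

λ = v/f = 0.63·c / 2.02 GHz = 0.0936 m
βl = 2π·l/λ = 2π × 0.428 = 154°
tan(βl) = tan(154°) = -0.49
Z_in = Z_0·(Z_L + jZ_0·tanβl)/(Z_0 + jZ_L·tanβl)
     = 50·(105 − j135)/(-4.37 − j51.4)

Z_in ≈ 122 + j112 Ω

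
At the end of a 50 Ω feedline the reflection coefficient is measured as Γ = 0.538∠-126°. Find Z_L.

Z_L ≈ 18.5 − j22.6 Ω

Z_L = Z_0·(1 + Γ)/(1 − Γ) = 50·(0.684 − j0.435)/(1.32 + j0.435)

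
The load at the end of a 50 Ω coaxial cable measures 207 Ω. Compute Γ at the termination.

Γ = (Z_L − Z_0)/(Z_L + Z_0) = (207 − 50)/(207 + 50) = 157/257

Γ = 0.611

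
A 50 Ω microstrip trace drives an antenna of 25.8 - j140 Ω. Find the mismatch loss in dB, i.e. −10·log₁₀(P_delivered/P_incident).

Γ = (-24.2 − j140)/(75.8 − j140), |Γ| = 0.892
|Γ|² = 0.796, so P_del/P_inc = 1 − |Γ|² = 0.204
ML = −10·log₁₀(1 − |Γ|²)

mismatch loss ≈ 6.91 dB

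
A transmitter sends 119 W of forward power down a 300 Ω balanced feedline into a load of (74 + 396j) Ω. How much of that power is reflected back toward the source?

P_reflected ≈ 83.4 W

|Γ| = |(-226 + j396)/(374 + j396)| = 0.837
|Γ|² = 0.701
P_refl = |Γ|²·P_inc = 83.4 W, P_del = (1 − |Γ|²)·P_inc = 35.6 W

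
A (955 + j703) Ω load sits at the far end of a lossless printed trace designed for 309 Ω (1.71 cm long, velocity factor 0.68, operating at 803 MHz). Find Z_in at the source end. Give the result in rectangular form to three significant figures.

Z_in ≈ 593 − j697 Ω

λ = v/f = 0.68·c / 803 MHz = 0.254 m
βl = 2π·l/λ = 2π × 0.0673 = 24.2°
tan(βl) = tan(24.2°) = 0.45
Z_in = Z_0·(Z_L + jZ_0·tanβl)/(Z_0 + jZ_L·tanβl)
     = 309·(955 + j842)/(-7.41 + j430)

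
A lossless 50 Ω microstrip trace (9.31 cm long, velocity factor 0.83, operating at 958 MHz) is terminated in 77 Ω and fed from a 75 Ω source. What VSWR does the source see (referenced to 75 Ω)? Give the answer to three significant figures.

λ = v/f = 0.83·c / 958 MHz = 0.26 m
βl = 2π·l/λ = 2π × 0.358 = 129°
tan(βl) = -1.24
Z_in = Z_0·(Z_L + jZ_0·tanβl)/(Z_0 + jZ_L·tanβl) = 42.1 + j18.3 Ω
Γ_s = (Z_in − Z_s)/(Z_in + Z_s) = (-32.9 + j18.3)/(117 + j18.3), |Γ_s| = 0.318
VSWR = (1 + |Γ_s|)/(1 − |Γ_s|)

VSWR ≈ 1.93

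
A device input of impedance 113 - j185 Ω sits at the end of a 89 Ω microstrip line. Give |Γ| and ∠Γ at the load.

Γ ≈ 0.681 ∠ -40.1°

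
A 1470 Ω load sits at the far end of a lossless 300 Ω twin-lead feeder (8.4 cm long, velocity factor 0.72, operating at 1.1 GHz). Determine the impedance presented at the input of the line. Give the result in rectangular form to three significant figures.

Z_in ≈ 271 + j502 Ω

λ = v/f = 0.72·c / 1.1 GHz = 0.196 m
βl = 2π·l/λ = 2π × 0.428 = 154°
tan(βl) = tan(154°) = -0.488
Z_in = Z_0·(Z_L + jZ_0·tanβl)/(Z_0 + jZ_L·tanβl)
     = 300·(1470 − j146)/(300 − j717)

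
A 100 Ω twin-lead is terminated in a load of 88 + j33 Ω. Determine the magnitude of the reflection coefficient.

Γ = (Z_L − Z_0)/(Z_L + Z_0) = (-12 + j33)/(188 + j33)
|Γ| = 35.1/191

|Γ| ≈ 0.184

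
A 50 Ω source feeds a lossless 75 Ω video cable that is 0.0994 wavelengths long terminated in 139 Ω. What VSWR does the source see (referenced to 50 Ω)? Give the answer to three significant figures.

βl = 2π × 0.0994 = 35.8°
tan(βl) = 0.721
Z_in = Z_0·(Z_L + jZ_0·tanβl)/(Z_0 + jZ_L·tanβl) = 75.9 − j47.3 Ω
Γ_s = (Z_in − Z_s)/(Z_in + Z_s) = (25.9 − j47.3)/(126 − j47.3), |Γ_s| = 0.401
VSWR = (1 + |Γ_s|)/(1 − |Γ_s|)

VSWR ≈ 2.34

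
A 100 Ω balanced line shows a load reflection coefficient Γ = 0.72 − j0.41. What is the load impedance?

Z_L = Z_0·(1 + Γ)/(1 − Γ) = 100·(1.72 − j0.41)/(0.28 + j0.41)

Z_L ≈ 127 − j333 Ω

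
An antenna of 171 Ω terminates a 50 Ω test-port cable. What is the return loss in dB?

Γ = (171 − 50)/(171 + 50) = 0.548
RL = −20·log₁₀|Γ| = −20·log₁₀(0.548)

RL ≈ 5.23 dB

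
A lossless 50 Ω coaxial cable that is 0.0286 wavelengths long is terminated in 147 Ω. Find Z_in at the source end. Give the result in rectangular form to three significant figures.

βl = 2π × 0.0286 = 10.3°
tan(βl) = tan(10.3°) = 0.182
Z_in = Z_0·(Z_L + jZ_0·tanβl)/(Z_0 + jZ_L·tanβl)
     = 50·(147 + j9.08)/(50 + j26.7)

Z_in ≈ 118 − j54 Ω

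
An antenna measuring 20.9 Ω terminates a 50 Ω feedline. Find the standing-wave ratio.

VSWR ≈ 2.39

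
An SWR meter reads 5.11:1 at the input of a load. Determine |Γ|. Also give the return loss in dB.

|Γ| = (S − 1)/(S + 1) = (5.11 − 1)/(5.11 + 1) = 4.11/6.11
RL = −20·log₁₀|Γ| = −20·log₁₀(0.673)

|Γ| ≈ 0.673; return loss ≈ 3.44 dB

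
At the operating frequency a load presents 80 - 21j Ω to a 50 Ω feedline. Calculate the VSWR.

VSWR ≈ 1.77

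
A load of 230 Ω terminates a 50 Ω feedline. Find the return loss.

RL ≈ 3.84 dB

Γ = (230 − 50)/(230 + 50) = 0.643
RL = −20·log₁₀|Γ| = −20·log₁₀(0.643)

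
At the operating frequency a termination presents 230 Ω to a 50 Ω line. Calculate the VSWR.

VSWR ≈ 4.6

For a purely resistive load, VSWR = R_L/Z_0 or Z_0/R_L (whichever > 1) = 230/50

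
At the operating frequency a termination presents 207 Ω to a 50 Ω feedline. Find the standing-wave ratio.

VSWR ≈ 4.14

For a purely resistive load, VSWR = R_L/Z_0 or Z_0/R_L (whichever > 1) = 207/50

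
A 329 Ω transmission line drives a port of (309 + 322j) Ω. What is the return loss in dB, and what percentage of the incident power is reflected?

RL ≈ 6.91 dB; 20.4% of incident power reflected

Γ = (-20 + j322)/(638 + j322), |Γ| = 0.451
RL = −20·log₁₀(0.451) = 6.91 dB
P_refl/P_inc = |Γ|² = 0.204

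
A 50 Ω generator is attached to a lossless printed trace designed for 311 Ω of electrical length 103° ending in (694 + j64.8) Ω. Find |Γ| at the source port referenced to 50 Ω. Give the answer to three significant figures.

tan(βl) = -4.33
Z_in = Z_0·(Z_L + jZ_0·tanβl)/(Z_0 + jZ_L·tanβl) = 141 + j44 Ω
Γ_s = (Z_in − Z_s)/(Z_in + Z_s) = (91.3 + j44)/(191 + j44), |Γ_s| = 0.516

|Γ| ≈ 0.516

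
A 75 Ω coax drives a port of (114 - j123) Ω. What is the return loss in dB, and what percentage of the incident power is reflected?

RL ≈ 4.85 dB; 32.7% of incident power reflected

Γ = (39 − j123)/(189 − j123), |Γ| = 0.572
RL = −20·log₁₀(0.572) = 4.85 dB
P_refl/P_inc = |Γ|² = 0.327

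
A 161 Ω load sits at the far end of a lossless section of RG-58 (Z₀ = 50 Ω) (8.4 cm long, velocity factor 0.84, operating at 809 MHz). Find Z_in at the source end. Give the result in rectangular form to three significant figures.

Z_in ≈ 15.7 + j5.6 Ω

λ = v/f = 0.84·c / 809 MHz = 0.311 m
βl = 2π·l/λ = 2π × 0.27 = 97.1°
tan(βl) = tan(97.1°) = -8.05
Z_in = Z_0·(Z_L + jZ_0·tanβl)/(Z_0 + jZ_L·tanβl)
     = 50·(161 − j403)/(50 − j1300)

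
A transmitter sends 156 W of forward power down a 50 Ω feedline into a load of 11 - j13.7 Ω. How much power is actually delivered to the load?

P_delivered ≈ 87.8 W

|Γ| = |(-39 − j13.7)/(61 − j13.7)| = 0.661
|Γ|² = 0.437
P_refl = |Γ|²·P_inc = 68.2 W, P_del = (1 − |Γ|²)·P_inc = 87.8 W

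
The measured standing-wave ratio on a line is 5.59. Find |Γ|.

|Γ| = (S − 1)/(S + 1) = (5.59 − 1)/(5.59 + 1) = 4.59/6.59

|Γ| ≈ 0.697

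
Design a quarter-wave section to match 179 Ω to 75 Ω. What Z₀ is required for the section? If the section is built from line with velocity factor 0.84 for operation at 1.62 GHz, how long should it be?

Z_qwt ≈ 116 Ω; length ≈ 3.89 cm

Z_qwt = √(Z_0·R_L) = √(75 × 179) = √13420
λ = 0.84·c/f = 0.156 m, so l = λ/4 = 0.0389 m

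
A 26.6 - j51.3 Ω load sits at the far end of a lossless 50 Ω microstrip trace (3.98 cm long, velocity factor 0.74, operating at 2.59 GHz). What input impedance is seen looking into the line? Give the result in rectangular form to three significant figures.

Z_in ≈ 46.5 − j74.5 Ω

λ = v/f = 0.74·c / 2.59 GHz = 0.0857 m
βl = 2π·l/λ = 2π × 0.464 = 167°
tan(βl) = tan(167°) = -0.228
Z_in = Z_0·(Z_L + jZ_0·tanβl)/(Z_0 + jZ_L·tanβl)
     = 50·(26.6 − j62.7)/(38.3 − j6.06)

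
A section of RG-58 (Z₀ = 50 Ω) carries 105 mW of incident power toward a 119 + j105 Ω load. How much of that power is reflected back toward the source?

P_reflected ≈ 41.9 mW

|Γ| = |(69 + j105)/(169 + j105)| = 0.631
|Γ|² = 0.399
P_refl = |Γ|²·P_inc = 41.9 mW, P_del = (1 − |Γ|²)·P_inc = 63.1 mW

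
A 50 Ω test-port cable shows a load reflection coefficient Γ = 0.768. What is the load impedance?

Z_L ≈ 381 Ω

Z_L = Z_0·(1 + Γ)/(1 − Γ) = 50·(1.77)/(0.232)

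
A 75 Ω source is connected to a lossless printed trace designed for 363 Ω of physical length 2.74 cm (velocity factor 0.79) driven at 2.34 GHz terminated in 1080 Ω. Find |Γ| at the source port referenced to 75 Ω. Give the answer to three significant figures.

λ = v/f = 0.79·c / 2.34 GHz = 0.101 m
βl = 2π·l/λ = 2π × 0.271 = 97.4°
tan(βl) = -7.71
Z_in = Z_0·(Z_L + jZ_0·tanβl)/(Z_0 + jZ_L·tanβl) = 124 + j41.7 Ω
Γ_s = (Z_in − Z_s)/(Z_in + Z_s) = (48.8 + j41.7)/(199 + j41.7), |Γ_s| = 0.316

|Γ| ≈ 0.316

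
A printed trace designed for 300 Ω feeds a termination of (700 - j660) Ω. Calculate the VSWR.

VSWR ≈ 4.62

Γ = (Z_L − Z_0)/(Z_L + Z_0) = (400 − j660)/(1000 − j660)
|Γ| = 772/1200 = 0.644
VSWR = (1 + |Γ|)/(1 − |Γ|) = 1.64/0.356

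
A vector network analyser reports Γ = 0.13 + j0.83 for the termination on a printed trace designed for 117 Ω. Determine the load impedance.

Z_L ≈ 23.8 + j134 Ω

Z_L = Z_0·(1 + Γ)/(1 − Γ) = 117·(1.13 + j0.83)/(0.87 − j0.83)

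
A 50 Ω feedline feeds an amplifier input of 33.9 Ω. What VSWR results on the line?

Γ = (33.9 − 50)/(33.9 + 50) = -0.192
VSWR = (1 + 0.192)/(1 − 0.192)

VSWR ≈ 1.47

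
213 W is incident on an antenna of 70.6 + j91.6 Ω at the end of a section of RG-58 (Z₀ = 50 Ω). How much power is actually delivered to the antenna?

|Γ| = |(20.6 + j91.6)/(120.6 + j91.6)| = 0.62
|Γ|² = 0.384
P_refl = |Γ|²·P_inc = 81.9 W, P_del = (1 − |Γ|²)·P_inc = 131 W

P_delivered ≈ 131 W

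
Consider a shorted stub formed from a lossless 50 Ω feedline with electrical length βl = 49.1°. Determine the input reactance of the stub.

X_in ≈ 57.7 Ω (inductive)

tan(βl) = 1.15
For a shorted stub, Z_in = jZ_0·tan(βl)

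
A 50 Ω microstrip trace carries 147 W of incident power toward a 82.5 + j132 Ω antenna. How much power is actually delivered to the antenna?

P_delivered ≈ 69.3 W

|Γ| = |(32.5 + j132)/(132.5 + j132)| = 0.727
|Γ|² = 0.528
P_refl = |Γ|²·P_inc = 77.7 W, P_del = (1 − |Γ|²)·P_inc = 69.3 W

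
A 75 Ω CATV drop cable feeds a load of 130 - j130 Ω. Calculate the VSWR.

VSWR ≈ 3.78

Γ = (Z_L − Z_0)/(Z_L + Z_0) = (55 − j130)/(205 − j130)
|Γ| = 141/243 = 0.581
VSWR = (1 + |Γ|)/(1 − |Γ|) = 1.58/0.419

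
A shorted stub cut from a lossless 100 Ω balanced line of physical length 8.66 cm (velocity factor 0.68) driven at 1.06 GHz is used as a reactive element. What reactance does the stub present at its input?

λ = v/f = 0.68·c / 1.06 GHz = 0.192 m
βl = 2π·l/λ = 2π × 0.45 = 162°
tan(βl) = -0.325
For a shorted stub, Z_in = jZ_0·tan(βl)

X_in ≈ -32.5 Ω (capacitive)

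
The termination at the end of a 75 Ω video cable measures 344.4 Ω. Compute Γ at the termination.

Γ = (Z_L − Z_0)/(Z_L + Z_0) = (344.4 − 75)/(344.4 + 75) = 269.4/419.4

Γ = 0.642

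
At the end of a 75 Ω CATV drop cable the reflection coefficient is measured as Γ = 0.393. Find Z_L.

Z_L = Z_0·(1 + Γ)/(1 − Γ) = 75·(1.39)/(0.607)

Z_L ≈ 172 Ω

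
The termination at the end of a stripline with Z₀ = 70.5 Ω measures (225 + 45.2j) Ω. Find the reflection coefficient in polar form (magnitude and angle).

Γ = (Z_L − Z_0)/(Z_L + Z_0) = (154.5 + j45.2)/(295.5 + j45.2)
|Γ| = 161/299 = 0.538

Γ ≈ 0.538 ∠ 7.61°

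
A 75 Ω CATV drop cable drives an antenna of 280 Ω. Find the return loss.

RL ≈ 4.77 dB

Γ = (280 − 75)/(280 + 75) = 0.577
RL = −20·log₁₀|Γ| = −20·log₁₀(0.577)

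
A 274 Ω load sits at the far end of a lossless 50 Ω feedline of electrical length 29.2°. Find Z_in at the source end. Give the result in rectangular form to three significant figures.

tan(βl) = tan(29.2°) = 0.559
Z_in = Z_0·(Z_L + jZ_0·tanβl)/(Z_0 + jZ_L·tanβl)
     = 50·(274 + j27.9)/(50 + j153)

Z_in ≈ 34.6 − j78.2 Ω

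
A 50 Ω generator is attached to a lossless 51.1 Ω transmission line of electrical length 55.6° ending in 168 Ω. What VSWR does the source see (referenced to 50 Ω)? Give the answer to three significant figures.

tan(βl) = 1.46
Z_in = Z_0·(Z_L + jZ_0·tanβl)/(Z_0 + jZ_L·tanβl) = 21.9 − j30.4 Ω
Γ_s = (Z_in − Z_s)/(Z_in + Z_s) = (-28.1 − j30.4)/(71.9 − j30.4), |Γ_s| = 0.531
VSWR = (1 + |Γ_s|)/(1 − |Γ_s|)

VSWR ≈ 3.26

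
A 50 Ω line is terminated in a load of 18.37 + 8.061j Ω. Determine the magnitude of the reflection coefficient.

|Γ| ≈ 0.474

Γ = (Z_L − Z_0)/(Z_L + Z_0) = (-31.63 + j8.061)/(68.37 + j8.061)
|Γ| = 32.6/68.8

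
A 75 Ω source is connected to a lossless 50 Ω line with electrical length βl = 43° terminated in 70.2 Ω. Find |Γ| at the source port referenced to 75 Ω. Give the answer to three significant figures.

|Γ| ≈ 0.253

tan(βl) = 0.933
Z_in = Z_0·(Z_L + jZ_0·tanβl)/(Z_0 + jZ_L·tanβl) = 48.4 − j16.7 Ω
Γ_s = (Z_in − Z_s)/(Z_in + Z_s) = (-26.6 − j16.7)/(123 − j16.7), |Γ_s| = 0.253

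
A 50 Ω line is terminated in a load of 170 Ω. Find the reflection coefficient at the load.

Γ = 0.545

Γ = (Z_L − Z_0)/(Z_L + Z_0) = (170 − 50)/(170 + 50) = 120/220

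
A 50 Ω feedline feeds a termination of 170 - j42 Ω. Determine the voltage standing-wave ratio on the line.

VSWR ≈ 3.63

Γ = (Z_L − Z_0)/(Z_L + Z_0) = (120 − j42)/(220 − j42)
|Γ| = 127/224 = 0.568
VSWR = (1 + |Γ|)/(1 − |Γ|) = 1.57/0.432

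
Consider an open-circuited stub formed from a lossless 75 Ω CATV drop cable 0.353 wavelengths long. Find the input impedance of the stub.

Z_in ≈ +j56.7 Ω

βl = 2π × 0.353 = 127°
tan(βl) = -1.32
For an open-circuited stub, Z_in = −jZ_0·cot(βl) = −jZ_0/tan(βl)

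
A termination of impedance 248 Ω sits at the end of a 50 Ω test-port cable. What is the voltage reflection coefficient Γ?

Γ = (Z_L − Z_0)/(Z_L + Z_0) = (248 − 50)/(248 + 50) = 198/298

Γ = 0.664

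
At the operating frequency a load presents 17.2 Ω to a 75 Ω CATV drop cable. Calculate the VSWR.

Γ = (17.2 − 75)/(17.2 + 75) = -0.627
VSWR = (1 + 0.627)/(1 − 0.627)

VSWR ≈ 4.36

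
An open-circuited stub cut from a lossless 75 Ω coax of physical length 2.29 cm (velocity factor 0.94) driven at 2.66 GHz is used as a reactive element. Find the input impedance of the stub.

Z_in ≈ −j16.3 Ω

λ = v/f = 0.94·c / 2.66 GHz = 0.106 m
βl = 2π·l/λ = 2π × 0.216 = 77.8°
tan(βl) = 4.61
For an open-circuited stub, Z_in = −jZ_0·cot(βl) = −jZ_0/tan(βl)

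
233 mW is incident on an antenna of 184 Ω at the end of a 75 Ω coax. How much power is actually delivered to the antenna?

P_delivered ≈ 192 mW

Γ = (184 − 75)/(184 + 75) = 0.421
|Γ|² = 0.177
P_refl = |Γ|²·P_inc = 41.3 mW, P_del = (1 − |Γ|²)·P_inc = 192 mW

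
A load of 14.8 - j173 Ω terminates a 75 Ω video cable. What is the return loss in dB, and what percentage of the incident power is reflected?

RL ≈ 0.54 dB; 88.3% of incident power reflected

Γ = (-60.2 − j173)/(89.8 − j173), |Γ| = 0.94
RL = −20·log₁₀(0.94) = 0.54 dB
P_refl/P_inc = |Γ|² = 0.883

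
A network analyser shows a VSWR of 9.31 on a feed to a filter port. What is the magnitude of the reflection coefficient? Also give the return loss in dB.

|Γ| = (S − 1)/(S + 1) = (9.31 − 1)/(9.31 + 1) = 8.31/10.3
RL = −20·log₁₀|Γ| = −20·log₁₀(0.806)

|Γ| ≈ 0.806; return loss ≈ 1.87 dB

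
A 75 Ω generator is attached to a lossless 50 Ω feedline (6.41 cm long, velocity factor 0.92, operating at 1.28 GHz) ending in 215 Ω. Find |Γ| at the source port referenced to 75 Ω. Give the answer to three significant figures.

|Γ| ≈ 0.72

λ = v/f = 0.92·c / 1.28 GHz = 0.216 m
βl = 2π·l/λ = 2π × 0.297 = 107°
tan(βl) = -3.27
Z_in = Z_0·(Z_L + jZ_0·tanβl)/(Z_0 + jZ_L·tanβl) = 12.7 + j14.4 Ω
Γ_s = (Z_in − Z_s)/(Z_in + Z_s) = (-62.3 + j14.4)/(87.7 + j14.4), |Γ_s| = 0.72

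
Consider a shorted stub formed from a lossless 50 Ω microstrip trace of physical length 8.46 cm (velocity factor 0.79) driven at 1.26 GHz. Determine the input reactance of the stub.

X_in ≈ -16.3 Ω (capacitive)

λ = v/f = 0.79·c / 1.26 GHz = 0.188 m
βl = 2π·l/λ = 2π × 0.45 = 162°
tan(βl) = -0.327
For a shorted stub, Z_in = jZ_0·tan(βl)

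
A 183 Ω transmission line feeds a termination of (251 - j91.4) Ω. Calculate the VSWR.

Γ = (Z_L − Z_0)/(Z_L + Z_0) = (68 − j91.4)/(434 − j91.4)
|Γ| = 114/444 = 0.257
VSWR = (1 + |Γ|)/(1 − |Γ|) = 1.26/0.743

VSWR ≈ 1.69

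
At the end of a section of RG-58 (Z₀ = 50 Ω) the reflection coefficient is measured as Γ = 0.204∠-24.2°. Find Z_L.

Z_L = Z_0·(1 + Γ)/(1 − Γ) = 50·(1.19 − j0.0836)/(0.814 + j0.0836)

Z_L ≈ 71.6 − j12.5 Ω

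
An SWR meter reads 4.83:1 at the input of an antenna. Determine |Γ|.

|Γ| = (S − 1)/(S + 1) = (4.83 − 1)/(4.83 + 1) = 3.83/5.83

|Γ| ≈ 0.657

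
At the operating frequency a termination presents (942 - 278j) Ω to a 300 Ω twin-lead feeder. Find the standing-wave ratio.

Γ = (Z_L − Z_0)/(Z_L + Z_0) = (642 − j278)/(1242 − j278)
|Γ| = 700/1270 = 0.55
VSWR = (1 + |Γ|)/(1 − |Γ|) = 1.55/0.45

VSWR ≈ 3.44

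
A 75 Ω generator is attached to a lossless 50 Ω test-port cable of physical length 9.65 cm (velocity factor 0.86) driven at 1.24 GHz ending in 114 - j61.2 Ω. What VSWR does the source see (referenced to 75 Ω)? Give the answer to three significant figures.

λ = v/f = 0.86·c / 1.24 GHz = 0.208 m
βl = 2π·l/λ = 2π × 0.464 = 167°
tan(βl) = -0.231
Z_in = Z_0·(Z_L + jZ_0·tanβl)/(Z_0 + jZ_L·tanβl) = 152 + j10.1 Ω
Γ_s = (Z_in − Z_s)/(Z_in + Z_s) = (76.6 + j10.1)/(227 + j10.1), |Γ_s| = 0.341
VSWR = (1 + |Γ_s|)/(1 − |Γ_s|)

VSWR ≈ 2.03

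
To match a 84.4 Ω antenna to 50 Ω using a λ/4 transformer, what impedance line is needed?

Z_qwt ≈ 65 Ω

Z_qwt = √(Z_0·R_L) = √(50 × 84.4) = √4220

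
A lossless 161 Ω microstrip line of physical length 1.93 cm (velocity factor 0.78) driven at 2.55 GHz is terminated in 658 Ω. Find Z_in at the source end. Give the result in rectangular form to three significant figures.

Z_in ≈ 41.8 − j38.4 Ω

λ = v/f = 0.78·c / 2.55 GHz = 0.0918 m
βl = 2π·l/λ = 2π × 0.21 = 75.7°
tan(βl) = tan(75.7°) = 3.93
Z_in = Z_0·(Z_L + jZ_0·tanβl)/(Z_0 + jZ_L·tanβl)
     = 161·(658 + j632)/(161 + j2580)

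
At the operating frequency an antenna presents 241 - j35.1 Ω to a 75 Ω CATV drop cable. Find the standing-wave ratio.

VSWR ≈ 3.29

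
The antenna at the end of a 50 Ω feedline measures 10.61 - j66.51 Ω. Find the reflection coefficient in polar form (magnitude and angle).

Γ ≈ 0.859 ∠ -73°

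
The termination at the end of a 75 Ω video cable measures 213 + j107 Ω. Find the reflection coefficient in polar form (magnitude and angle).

Γ ≈ 0.568 ∠ 17.4°

Γ = (Z_L − Z_0)/(Z_L + Z_0) = (138 + j107)/(288 + j107)
|Γ| = 175/307 = 0.568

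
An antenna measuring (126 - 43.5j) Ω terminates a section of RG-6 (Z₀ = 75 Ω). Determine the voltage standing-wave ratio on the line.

VSWR ≈ 1.97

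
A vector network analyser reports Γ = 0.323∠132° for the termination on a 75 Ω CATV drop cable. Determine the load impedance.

Z_L ≈ 43.7 + j23.4 Ω

Z_L = Z_0·(1 + Γ)/(1 − Γ) = 75·(0.784 + j0.24)/(1.22 − j0.24)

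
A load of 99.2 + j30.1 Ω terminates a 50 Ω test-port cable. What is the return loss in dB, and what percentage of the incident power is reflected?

RL ≈ 8.43 dB; 14.4% of incident power reflected

Γ = (49.2 + j30.1)/(149.2 + j30.1), |Γ| = 0.379
RL = −20·log₁₀(0.379) = 8.43 dB
P_refl/P_inc = |Γ|² = 0.144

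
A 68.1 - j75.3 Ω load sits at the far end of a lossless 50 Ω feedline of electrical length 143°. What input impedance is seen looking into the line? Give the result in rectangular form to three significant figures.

tan(βl) = tan(143°) = -0.754
Z_in = Z_0·(Z_L + jZ_0·tanβl)/(Z_0 + jZ_L·tanβl)
     = 50·(68.1 − j113)/(-6.74 − j51.3)

Z_in ≈ 99.6 + j79.4 Ω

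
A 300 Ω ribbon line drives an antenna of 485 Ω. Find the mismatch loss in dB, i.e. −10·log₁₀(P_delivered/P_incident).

mismatch loss ≈ 0.248 dB

Γ = (485 − 300)/(485 + 300) = 0.236
|Γ|² = 0.0555, so P_del/P_inc = 1 − |Γ|² = 0.944
ML = −10·log₁₀(1 − |Γ|²)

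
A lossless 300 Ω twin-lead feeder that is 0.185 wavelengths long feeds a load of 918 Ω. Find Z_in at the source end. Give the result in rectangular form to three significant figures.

Z_in ≈ 114 − j114 Ω

βl = 2π × 0.185 = 66.6°
tan(βl) = tan(66.6°) = 2.31
Z_in = Z_0·(Z_L + jZ_0·tanβl)/(Z_0 + jZ_L·tanβl)
     = 300·(918 + j693)/(300 + j2120)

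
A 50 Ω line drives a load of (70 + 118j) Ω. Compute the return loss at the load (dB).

Γ = (20 + j118)/(120 + j118), |Γ| = 0.711
RL = −20·log₁₀|Γ| = −20·log₁₀(0.711)

RL ≈ 2.96 dB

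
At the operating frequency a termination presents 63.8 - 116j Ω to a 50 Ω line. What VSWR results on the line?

VSWR ≈ 6.11

Γ = (Z_L − Z_0)/(Z_L + Z_0) = (13.8 − j116)/(113.8 − j116)
|Γ| = 117/163 = 0.719
VSWR = (1 + |Γ|)/(1 − |Γ|) = 1.72/0.281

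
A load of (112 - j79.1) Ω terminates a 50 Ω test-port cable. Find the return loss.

Γ = (62 − j79.1)/(162 − j79.1), |Γ| = 0.557
RL = −20·log₁₀|Γ| = −20·log₁₀(0.557)

RL ≈ 5.08 dB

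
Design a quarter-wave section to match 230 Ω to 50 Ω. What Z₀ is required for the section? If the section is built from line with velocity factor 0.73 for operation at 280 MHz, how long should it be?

Z_qwt = √(Z_0·R_L) = √(50 × 230) = √11500
λ = 0.73·c/f = 0.782 m, so l = λ/4 = 0.196 m

Z_qwt ≈ 107 Ω; length ≈ 19.6 cm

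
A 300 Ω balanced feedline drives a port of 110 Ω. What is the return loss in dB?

Γ = (110 − 300)/(110 + 300) = -0.463
RL = −20·log₁₀|Γ| = −20·log₁₀(0.463)

RL ≈ 6.68 dB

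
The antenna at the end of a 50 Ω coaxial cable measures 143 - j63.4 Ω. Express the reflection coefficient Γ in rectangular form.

Γ = (Z_L − Z_0)/(Z_L + Z_0) = (93 − j63.4)/(193 − j63.4)

Γ ≈ 0.532 − j0.154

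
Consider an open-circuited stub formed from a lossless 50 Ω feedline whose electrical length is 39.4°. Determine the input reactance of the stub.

tan(βl) = 0.821
For an open-circuited stub, Z_in = −jZ_0·cot(βl) = −jZ_0/tan(βl)

X_in ≈ -60.9 Ω (capacitive)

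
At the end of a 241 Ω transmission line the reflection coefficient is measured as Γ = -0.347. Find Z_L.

Z_L = Z_0·(1 + Γ)/(1 − Γ) = 241·(0.653)/(1.35)

Z_L ≈ 117 Ω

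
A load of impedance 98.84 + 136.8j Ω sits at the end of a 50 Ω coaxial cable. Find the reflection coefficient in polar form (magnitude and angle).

Γ ≈ 0.719 ∠ 27.8°

Γ = (Z_L − Z_0)/(Z_L + Z_0) = (48.84 + j136.8)/(148.8 + j136.8)
|Γ| = 145/202 = 0.719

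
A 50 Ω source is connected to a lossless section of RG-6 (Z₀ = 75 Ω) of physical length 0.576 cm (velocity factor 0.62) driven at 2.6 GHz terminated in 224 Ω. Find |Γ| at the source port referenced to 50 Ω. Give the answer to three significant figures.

|Γ| ≈ 0.594

λ = v/f = 0.62·c / 2.6 GHz = 0.0715 m
βl = 2π·l/λ = 2π × 0.0805 = 29°
tan(βl) = 0.554
Z_in = Z_0·(Z_L + jZ_0·tanβl)/(Z_0 + jZ_L·tanβl) = 78.3 − j88 Ω
Γ_s = (Z_in − Z_s)/(Z_in + Z_s) = (28.3 − j88)/(128 − j88), |Γ_s| = 0.594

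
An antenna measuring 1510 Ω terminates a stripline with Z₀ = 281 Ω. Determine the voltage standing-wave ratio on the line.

VSWR ≈ 5.37

For a purely resistive load, VSWR = R_L/Z_0 or Z_0/R_L (whichever > 1) = 1510/281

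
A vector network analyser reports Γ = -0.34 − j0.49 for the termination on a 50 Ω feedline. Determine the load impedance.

Z_L = Z_0·(1 + Γ)/(1 − Γ) = 50·(0.66 − j0.49)/(1.34 + j0.49)

Z_L ≈ 15.8 − j24.1 Ω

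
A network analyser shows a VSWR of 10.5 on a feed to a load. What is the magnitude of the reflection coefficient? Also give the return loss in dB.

|Γ| ≈ 0.826; return loss ≈ 1.66 dB

|Γ| = (S − 1)/(S + 1) = (10.5 − 1)/(10.5 + 1) = 9.5/11.5
RL = −20·log₁₀|Γ| = −20·log₁₀(0.826)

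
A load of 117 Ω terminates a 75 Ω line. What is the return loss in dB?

Γ = (117 − 75)/(117 + 75) = 0.219
RL = −20·log₁₀|Γ| = −20·log₁₀(0.219)

RL ≈ 13.2 dB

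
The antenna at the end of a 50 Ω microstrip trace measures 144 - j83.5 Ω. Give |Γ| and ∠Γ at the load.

Γ ≈ 0.595 ∠ -18.3°

Γ = (Z_L − Z_0)/(Z_L + Z_0) = (94 − j83.5)/(194 − j83.5)
|Γ| = 126/211 = 0.595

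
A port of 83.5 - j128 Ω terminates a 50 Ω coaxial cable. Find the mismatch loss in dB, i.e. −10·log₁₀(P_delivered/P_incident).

mismatch loss ≈ 3.11 dB

Γ = (33.5 − j128)/(133.5 − j128), |Γ| = 0.715
|Γ|² = 0.512, so P_del/P_inc = 1 − |Γ|² = 0.488
ML = −10·log₁₀(1 − |Γ|²)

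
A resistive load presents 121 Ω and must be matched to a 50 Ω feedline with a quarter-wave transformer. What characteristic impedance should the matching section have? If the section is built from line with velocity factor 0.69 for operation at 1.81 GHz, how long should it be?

Z_qwt ≈ 77.8 Ω; length ≈ 2.86 cm

Z_qwt = √(Z_0·R_L) = √(50 × 121) = √6050
λ = 0.69·c/f = 0.114 m, so l = λ/4 = 0.0286 m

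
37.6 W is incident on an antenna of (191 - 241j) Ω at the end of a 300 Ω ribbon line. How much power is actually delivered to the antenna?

|Γ| = |(-109 − j241)/(491 − j241)| = 0.484
|Γ|² = 0.234
P_refl = |Γ|²·P_inc = 8.79 W, P_del = (1 − |Γ|²)·P_inc = 28.8 W

P_delivered ≈ 28.8 W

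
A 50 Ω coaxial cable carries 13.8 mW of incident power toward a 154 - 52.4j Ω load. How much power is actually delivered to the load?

|Γ| = |(104 − j52.4)/(204 − j52.4)| = 0.553
|Γ|² = 0.306
P_refl = |Γ|²·P_inc = 4.22 mW, P_del = (1 − |Γ|²)·P_inc = 9.58 mW

P_delivered ≈ 9.58 mW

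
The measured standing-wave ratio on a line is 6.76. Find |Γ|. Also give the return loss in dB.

|Γ| = (S − 1)/(S + 1) = (6.76 − 1)/(6.76 + 1) = 5.76/7.76
RL = −20·log₁₀|Γ| = −20·log₁₀(0.742)

|Γ| ≈ 0.742; return loss ≈ 2.59 dB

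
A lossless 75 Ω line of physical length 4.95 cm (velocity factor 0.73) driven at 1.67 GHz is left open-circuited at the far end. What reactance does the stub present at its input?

λ = v/f = 0.73·c / 1.67 GHz = 0.131 m
βl = 2π·l/λ = 2π × 0.377 = 136°
tan(βl) = -0.969
For an open-circuited stub, Z_in = −jZ_0·cot(βl) = −jZ_0/tan(βl)

X_in ≈ 77.4 Ω (inductive)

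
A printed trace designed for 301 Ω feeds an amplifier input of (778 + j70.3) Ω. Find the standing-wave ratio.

VSWR ≈ 2.61

Γ = (Z_L − Z_0)/(Z_L + Z_0) = (477 + j70.3)/(1079 + j70.3)
|Γ| = 482/1080 = 0.446
VSWR = (1 + |Γ|)/(1 − |Γ|) = 1.45/0.554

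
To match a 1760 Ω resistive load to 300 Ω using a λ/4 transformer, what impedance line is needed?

Z_qwt = √(Z_0·R_L) = √(300 × 1760) = √528000

Z_qwt ≈ 727 Ω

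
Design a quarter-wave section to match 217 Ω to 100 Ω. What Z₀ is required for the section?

Z_qwt ≈ 147 Ω

Z_qwt = √(Z_0·R_L) = √(100 × 217) = √21700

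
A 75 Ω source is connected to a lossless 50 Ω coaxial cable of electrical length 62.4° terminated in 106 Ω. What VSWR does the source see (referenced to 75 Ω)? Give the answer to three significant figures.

tan(βl) = 1.91
Z_in = Z_0·(Z_L + jZ_0·tanβl)/(Z_0 + jZ_L·tanβl) = 28.3 − j19.2 Ω
Γ_s = (Z_in − Z_s)/(Z_in + Z_s) = (-46.7 − j19.2)/(103 − j19.2), |Γ_s| = 0.48
VSWR = (1 + |Γ_s|)/(1 − |Γ_s|)

VSWR ≈ 2.85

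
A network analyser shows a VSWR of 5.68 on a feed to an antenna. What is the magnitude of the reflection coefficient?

|Γ| = (S − 1)/(S + 1) = (5.68 − 1)/(5.68 + 1) = 4.68/6.68

|Γ| ≈ 0.701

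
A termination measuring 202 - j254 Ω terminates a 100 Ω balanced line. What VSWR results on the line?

Γ = (Z_L − Z_0)/(Z_L + Z_0) = (102 − j254)/(302 − j254)
|Γ| = 274/395 = 0.694
VSWR = (1 + |Γ|)/(1 − |Γ|) = 1.69/0.306

VSWR ≈ 5.53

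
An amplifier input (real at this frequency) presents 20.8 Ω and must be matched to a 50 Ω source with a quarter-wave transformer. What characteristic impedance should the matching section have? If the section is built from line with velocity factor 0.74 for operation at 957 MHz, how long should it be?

Z_qwt ≈ 32.2 Ω; length ≈ 5.8 cm

Z_qwt = √(Z_0·R_L) = √(50 × 20.8) = √1040
λ = 0.74·c/f = 0.232 m, so l = λ/4 = 0.058 m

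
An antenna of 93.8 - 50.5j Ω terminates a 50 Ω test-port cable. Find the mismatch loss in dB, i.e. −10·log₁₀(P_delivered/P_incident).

mismatch loss ≈ 0.928 dB

Γ = (43.8 − j50.5)/(143.8 − j50.5), |Γ| = 0.439
|Γ|² = 0.192, so P_del/P_inc = 1 − |Γ|² = 0.808
ML = −10·log₁₀(1 − |Γ|²)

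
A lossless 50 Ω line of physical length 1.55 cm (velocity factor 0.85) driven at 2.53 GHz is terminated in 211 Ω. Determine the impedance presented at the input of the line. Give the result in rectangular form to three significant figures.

Z_in ≈ 17 − j31.8 Ω

λ = v/f = 0.85·c / 2.53 GHz = 0.101 m
βl = 2π·l/λ = 2π × 0.154 = 55.4°
tan(βl) = tan(55.4°) = 1.45
Z_in = Z_0·(Z_L + jZ_0·tanβl)/(Z_0 + jZ_L·tanβl)
     = 50·(211 + j72.4)/(50 + j305)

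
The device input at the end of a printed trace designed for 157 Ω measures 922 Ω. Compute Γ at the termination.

Γ = 0.709

Γ = (Z_L − Z_0)/(Z_L + Z_0) = (922 − 157)/(922 + 157) = 765/1079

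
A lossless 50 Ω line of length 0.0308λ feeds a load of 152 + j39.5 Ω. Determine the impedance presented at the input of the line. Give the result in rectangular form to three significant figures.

βl = 2π × 0.0308 = 11.1°
tan(βl) = tan(11.1°) = 0.196
Z_in = Z_0·(Z_L + jZ_0·tanβl)/(Z_0 + jZ_L·tanβl)
     = 50·(152 + j49.3)/(42.3 + j29.8)

Z_in ≈ 148 − j45.7 Ω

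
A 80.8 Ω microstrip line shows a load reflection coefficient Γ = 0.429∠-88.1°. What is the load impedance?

Z_L = Z_0·(1 + Γ)/(1 − Γ) = 80.8·(1.01 − j0.429)/(0.986 + j0.429)

Z_L ≈ 57.1 − j60 Ω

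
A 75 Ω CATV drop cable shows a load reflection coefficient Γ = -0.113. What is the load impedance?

Z_L = Z_0·(1 + Γ)/(1 − Γ) = 75·(0.887)/(1.11)

Z_L ≈ 59.8 Ω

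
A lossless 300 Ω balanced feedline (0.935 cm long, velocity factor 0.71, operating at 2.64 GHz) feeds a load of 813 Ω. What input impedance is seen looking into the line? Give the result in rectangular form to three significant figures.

Z_in ≈ 213 − j248 Ω

λ = v/f = 0.71·c / 2.64 GHz = 0.0807 m
βl = 2π·l/λ = 2π × 0.116 = 41.7°
tan(βl) = tan(41.7°) = 0.892
Z_in = Z_0·(Z_L + jZ_0·tanβl)/(Z_0 + jZ_L·tanβl)
     = 300·(813 + j267)/(300 + j725)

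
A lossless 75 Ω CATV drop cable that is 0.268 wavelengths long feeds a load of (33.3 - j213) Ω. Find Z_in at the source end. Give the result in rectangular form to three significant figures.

Z_in ≈ 4.42 + j35.7 Ω

βl = 2π × 0.268 = 96.5°
tan(βl) = tan(96.5°) = -8.8
Z_in = Z_0·(Z_L + jZ_0·tanβl)/(Z_0 + jZ_L·tanβl)
     = 75·(33.3 − j873)/(-1800 − j293)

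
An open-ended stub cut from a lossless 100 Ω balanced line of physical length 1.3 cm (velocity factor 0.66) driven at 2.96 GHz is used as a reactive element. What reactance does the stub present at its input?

λ = v/f = 0.66·c / 2.96 GHz = 0.0669 m
βl = 2π·l/λ = 2π × 0.194 = 70°
tan(βl) = 2.74
For an open-ended stub, Z_in = −jZ_0·cot(βl) = −jZ_0/tan(βl)

X_in ≈ -36.5 Ω (capacitive)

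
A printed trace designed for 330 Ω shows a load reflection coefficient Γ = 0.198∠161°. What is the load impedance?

Z_L ≈ 224 + j30.1 Ω

Z_L = Z_0·(1 + Γ)/(1 − Γ) = 330·(0.813 + j0.0645)/(1.19 − j0.0645)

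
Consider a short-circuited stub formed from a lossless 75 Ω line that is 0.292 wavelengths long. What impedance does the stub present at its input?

Z_in ≈ −j278 Ω

βl = 2π × 0.292 = 105°
tan(βl) = -3.7
For a short-circuited stub, Z_in = jZ_0·tan(βl)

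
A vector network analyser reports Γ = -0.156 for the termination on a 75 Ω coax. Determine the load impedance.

Z_L ≈ 54.8 Ω

Z_L = Z_0·(1 + Γ)/(1 − Γ) = 75·(0.844)/(1.16)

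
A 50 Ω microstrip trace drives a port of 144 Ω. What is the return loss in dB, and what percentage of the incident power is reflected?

RL ≈ 6.29 dB; 23.5% of incident power reflected

Γ = (144 − 50)/(144 + 50) = 0.485
RL = −20·log₁₀(0.485) = 6.29 dB
P_refl/P_inc = |Γ|² = 0.235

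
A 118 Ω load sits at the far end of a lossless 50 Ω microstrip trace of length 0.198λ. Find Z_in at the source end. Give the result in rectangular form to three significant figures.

Z_in ≈ 23.1 − j13.6 Ω

βl = 2π × 0.198 = 71.3°
tan(βl) = tan(71.3°) = 2.95
Z_in = Z_0·(Z_L + jZ_0·tanβl)/(Z_0 + jZ_L·tanβl)
     = 50·(118 + j148)/(50 + j348)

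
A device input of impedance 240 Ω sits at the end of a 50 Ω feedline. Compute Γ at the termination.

Γ = 0.655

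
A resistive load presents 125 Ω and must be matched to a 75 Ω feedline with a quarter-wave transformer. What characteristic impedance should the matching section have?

Z_qwt ≈ 96.8 Ω

Z_qwt = √(Z_0·R_L) = √(75 × 125) = √9375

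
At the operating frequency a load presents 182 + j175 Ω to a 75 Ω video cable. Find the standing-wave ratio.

Γ = (Z_L − Z_0)/(Z_L + Z_0) = (107 + j175)/(257 + j175)
|Γ| = 205/311 = 0.66
VSWR = (1 + |Γ|)/(1 − |Γ|) = 1.66/0.34

VSWR ≈ 4.88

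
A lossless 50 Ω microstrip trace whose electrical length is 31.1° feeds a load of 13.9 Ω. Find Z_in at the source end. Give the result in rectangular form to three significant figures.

tan(βl) = tan(31.1°) = 0.603
Z_in = Z_0·(Z_L + jZ_0·tanβl)/(Z_0 + jZ_L·tanβl)
     = 50·(13.9 + j30.2)/(50 + j8.39)

Z_in ≈ 18.4 + j27.1 Ω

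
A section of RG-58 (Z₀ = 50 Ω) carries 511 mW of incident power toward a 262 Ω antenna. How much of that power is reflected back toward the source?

Γ = (262 − 50)/(262 + 50) = 0.679
|Γ|² = 0.462
P_refl = |Γ|²·P_inc = 236 mW, P_del = (1 − |Γ|²)·P_inc = 275 mW

P_reflected ≈ 236 mW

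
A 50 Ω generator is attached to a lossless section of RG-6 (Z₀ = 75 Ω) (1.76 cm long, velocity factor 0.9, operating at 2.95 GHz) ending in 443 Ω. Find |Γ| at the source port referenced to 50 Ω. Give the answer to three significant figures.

|Γ| ≈ 0.641

λ = v/f = 0.9·c / 2.95 GHz = 0.0915 m
βl = 2π·l/λ = 2π × 0.192 = 69.2°
tan(βl) = 2.64
Z_in = Z_0·(Z_L + jZ_0·tanβl)/(Z_0 + jZ_L·tanβl) = 14.5 − j27.5 Ω
Γ_s = (Z_in − Z_s)/(Z_in + Z_s) = (-35.5 − j27.5)/(64.5 − j27.5), |Γ_s| = 0.641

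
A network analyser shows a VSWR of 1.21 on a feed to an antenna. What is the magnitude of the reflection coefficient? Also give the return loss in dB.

|Γ| ≈ 0.095; return loss ≈ 20.4 dB

|Γ| = (S − 1)/(S + 1) = (1.21 − 1)/(1.21 + 1) = 0.21/2.21
RL = −20·log₁₀|Γ| = −20·log₁₀(0.095)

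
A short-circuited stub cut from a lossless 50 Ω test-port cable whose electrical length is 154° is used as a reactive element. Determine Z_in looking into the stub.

tan(βl) = -0.488
For a short-circuited stub, Z_in = jZ_0·tan(βl)

Z_in ≈ −j24.4 Ω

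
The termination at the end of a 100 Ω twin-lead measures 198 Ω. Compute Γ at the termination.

Γ = 0.329

Γ = (Z_L − Z_0)/(Z_L + Z_0) = (198 − 100)/(198 + 100) = 98/298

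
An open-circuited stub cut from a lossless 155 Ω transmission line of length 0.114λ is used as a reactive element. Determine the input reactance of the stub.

βl = 2π × 0.114 = 41°
tan(βl) = 0.871
For an open-circuited stub, Z_in = −jZ_0·cot(βl) = −jZ_0/tan(βl)

X_in ≈ -178 Ω (capacitive)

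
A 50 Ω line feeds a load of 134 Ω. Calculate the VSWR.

VSWR ≈ 2.68

For a purely resistive load, VSWR = R_L/Z_0 or Z_0/R_L (whichever > 1) = 134/50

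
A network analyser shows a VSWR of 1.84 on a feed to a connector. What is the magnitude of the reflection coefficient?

|Γ| = (S − 1)/(S + 1) = (1.84 − 1)/(1.84 + 1) = 0.84/2.84

|Γ| ≈ 0.296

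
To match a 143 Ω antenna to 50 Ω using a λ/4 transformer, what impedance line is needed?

Z_qwt ≈ 84.6 Ω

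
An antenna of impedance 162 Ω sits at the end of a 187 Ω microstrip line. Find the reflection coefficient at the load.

Γ = (Z_L − Z_0)/(Z_L + Z_0) = (162 − 187)/(162 + 187) = -25/349

Γ = -0.0716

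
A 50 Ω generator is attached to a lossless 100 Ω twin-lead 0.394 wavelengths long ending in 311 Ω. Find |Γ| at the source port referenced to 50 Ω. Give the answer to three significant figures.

βl = 2π × 0.394 = 142°
tan(βl) = -0.786
Z_in = Z_0·(Z_L + jZ_0·tanβl)/(Z_0 + jZ_L·tanβl) = 72.1 + j97.7 Ω
Γ_s = (Z_in − Z_s)/(Z_in + Z_s) = (22.1 + j97.7)/(122 + j97.7), |Γ_s| = 0.641

|Γ| ≈ 0.641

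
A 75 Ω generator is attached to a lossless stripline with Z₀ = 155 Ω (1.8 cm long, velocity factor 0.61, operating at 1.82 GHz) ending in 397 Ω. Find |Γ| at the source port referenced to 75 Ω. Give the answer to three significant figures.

|Γ| ≈ 0.383

λ = v/f = 0.61·c / 1.82 GHz = 0.101 m
βl = 2π·l/λ = 2π × 0.179 = 64.4°
tan(βl) = 2.09
Z_in = Z_0·(Z_L + jZ_0·tanβl)/(Z_0 + jZ_L·tanβl) = 71.8 − j60.7 Ω
Γ_s = (Z_in − Z_s)/(Z_in + Z_s) = (-3.15 − j60.7)/(147 − j60.7), |Γ_s| = 0.383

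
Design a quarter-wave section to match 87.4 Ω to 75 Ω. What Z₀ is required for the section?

Z_qwt ≈ 81 Ω

Z_qwt = √(Z_0·R_L) = √(75 × 87.4) = √6555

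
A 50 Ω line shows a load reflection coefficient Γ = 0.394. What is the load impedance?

Z_L = Z_0·(1 + Γ)/(1 − Γ) = 50·(1.39)/(0.606)

Z_L ≈ 115 Ω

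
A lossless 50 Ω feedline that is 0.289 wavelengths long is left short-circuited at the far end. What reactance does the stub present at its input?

βl = 2π × 0.289 = 104°
tan(βl) = -4
For a short-circuited stub, Z_in = jZ_0·tan(βl)

X_in ≈ -200 Ω (capacitive)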